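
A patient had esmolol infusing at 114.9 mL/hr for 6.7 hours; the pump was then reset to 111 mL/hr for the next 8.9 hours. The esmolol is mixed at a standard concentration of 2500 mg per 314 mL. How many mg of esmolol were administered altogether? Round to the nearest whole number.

13995 mg

Concentration = 2500 mg ÷ 314 mL = 7.961783 mg/mL
Stage 1: 114.9 mL/hr × 6.7 hr = 769.83 mL → 769.83 mL × 7.961783 mg/mL = 6129.22 mg
Stage 2: 111 mL/hr × 8.9 hr = 987.9 mL → 987.9 mL × 7.961783 mg/mL = 7865.446 mg
Total = 6129.22 + 7865.446 = 13994.67 mg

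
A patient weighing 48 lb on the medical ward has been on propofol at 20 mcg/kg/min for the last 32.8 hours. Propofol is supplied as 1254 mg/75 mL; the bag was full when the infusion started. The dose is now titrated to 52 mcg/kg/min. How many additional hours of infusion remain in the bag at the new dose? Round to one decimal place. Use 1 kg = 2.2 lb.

5.8 hours

Initial rate:
Weight = 48 lb ÷ 2.2 lb/kg = 21.81818 kg
Dose = 20 mcg/kg/min × 21.81818 kg = 436.3636 mcg/min
436.3636 mcg/min × 60 min/hr = 26181.82 mcg/hr
Concentration = 1254 mg ÷ 75 mL = 16.72 mg/mL = 16720 mcg/mL
Rate = 26181.82 mcg/hr ÷ 16720 mcg/mL = 1.565898 mL/hr
Volume infused so far = 1.565898 mL/hr × 32.8 hr = 51.36146 mL
Volume remaining = 75 − 51.36146 = 23.63854 mL
New rate:
Dose = 52 mcg/kg/min × 21.81818 kg = 1134.545 mcg/min
1134.545 mcg/min × 60 min/hr = 68072.73 mcg/hr
Rate = 68072.73 mcg/hr ÷ 16720 mcg/mL = 4.071335 mL/hr
Time remaining = 23.63854 mL ÷ 4.071335 mL/hr = 5.80609 hr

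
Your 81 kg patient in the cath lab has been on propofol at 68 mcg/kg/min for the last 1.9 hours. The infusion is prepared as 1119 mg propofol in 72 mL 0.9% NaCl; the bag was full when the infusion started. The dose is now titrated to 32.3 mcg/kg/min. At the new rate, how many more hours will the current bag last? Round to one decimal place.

3.1 hours

Initial rate:
Dose = 68 mcg/kg/min × 81 kg = 5508 mcg/min
5508 mcg/min × 60 min/hr = 330480 mcg/hr
Concentration = 1119 mg ÷ 72 mL = 15.54167 mg/mL = 15541.67 mcg/mL
Rate = 330480 mcg/hr ÷ 15541.67 mcg/mL = 21.26413 mL/hr
Volume infused so far = 21.26413 mL/hr × 1.9 hr = 40.40184 mL
Volume remaining = 72 − 40.40184 = 31.59816 mL
New rate:
Dose = 32.3 mcg/kg/min × 81 kg = 2616.3 mcg/min
2616.3 mcg/min × 60 min/hr = 156978 mcg/hr
Rate = 156978 mcg/hr ÷ 15541.67 mcg/mL = 10.10046 mL/hr
Time remaining = 31.59816 mL ÷ 10.10046 mL/hr = 3.128387 hr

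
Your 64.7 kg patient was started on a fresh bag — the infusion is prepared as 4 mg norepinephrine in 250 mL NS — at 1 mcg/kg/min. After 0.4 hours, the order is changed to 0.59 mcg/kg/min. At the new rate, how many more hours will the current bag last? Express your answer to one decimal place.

Initial rate:
Dose = 1 mcg/kg/min × 64.7 kg = 64.7 mcg/min
64.7 mcg/min × 60 min/hr = 3882 mcg/hr
Concentration = 4 mg ÷ 250 mL = 0.016 mg/mL = 16 mcg/mL
Rate = 3882 mcg/hr ÷ 16 mcg/mL = 242.625 mL/hr
Volume infused so far = 242.625 mL/hr × 0.4 hr = 97.05 mL
Volume remaining = 250 − 97.05 = 152.95 mL
New rate:
Dose = 0.59 mcg/kg/min × 64.7 kg = 38.173 mcg/min
38.173 mcg/min × 60 min/hr = 2290.38 mcg/hr
Rate = 2290.38 mcg/hr ÷ 16 mcg/mL = 143.1488 mL/hr
Time remaining = 152.95 mL ÷ 143.1488 mL/hr = 1.068469 hr

1.1 hours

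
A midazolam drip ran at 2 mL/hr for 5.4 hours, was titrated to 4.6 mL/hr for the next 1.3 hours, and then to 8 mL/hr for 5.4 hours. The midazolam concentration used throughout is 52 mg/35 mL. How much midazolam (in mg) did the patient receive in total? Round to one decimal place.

Concentration = 52 mg ÷ 35 mL = 1.485714 mg/mL
Stage 1: 2 mL/hr × 5.4 hr = 10.8 mL → 10.8 mL × 1.485714 mg/mL = 16.04571 mg
Stage 2: 4.6 mL/hr × 1.3 hr = 5.98 mL → 5.98 mL × 1.485714 mg/mL = 8.884571 mg
Stage 3: 8 mL/hr × 5.4 hr = 43.2 mL → 43.2 mL × 1.485714 mg/mL = 64.18286 mg
Total = 16.04571 + 8.884571 + 64.18286 = 89.11314 mg

89.1 mg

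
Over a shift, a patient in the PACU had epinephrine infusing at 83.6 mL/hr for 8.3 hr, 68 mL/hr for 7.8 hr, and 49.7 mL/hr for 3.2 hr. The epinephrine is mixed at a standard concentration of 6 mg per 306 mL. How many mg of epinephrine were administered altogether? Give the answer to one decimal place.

Concentration = 6 mg ÷ 306 mL = 0.01960784 mg/mL
Stage 1: 83.6 mL/hr × 8.3 hr = 693.88 mL → 693.88 mL × 0.01960784 mg/mL = 13.60549 mg
Stage 2: 68 mL/hr × 7.8 hr = 530.4 mL → 530.4 mL × 0.01960784 mg/mL = 10.4 mg
Stage 3: 49.7 mL/hr × 3.2 hr = 159.04 mL → 159.04 mL × 0.01960784 mg/mL = 3.118431 mg
Total = 13.60549 + 10.4 + 3.118431 = 27.12392 mg

27.1 mg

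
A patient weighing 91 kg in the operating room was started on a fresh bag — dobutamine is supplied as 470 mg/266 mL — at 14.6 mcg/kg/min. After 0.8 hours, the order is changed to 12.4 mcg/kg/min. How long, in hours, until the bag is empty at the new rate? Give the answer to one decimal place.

6.0 hours

Initial rate:
Dose = 14.6 mcg/kg/min × 91 kg = 1328.6 mcg/min
1328.6 mcg/min × 60 min/hr = 79716 mcg/hr
Concentration = 470 mg ÷ 266 mL = 1.766917 mg/mL = 1766.917 mcg/mL
Rate = 79716 mcg/hr ÷ 1766.917 mcg/mL = 45.11586 mL/hr
Volume infused so far = 45.11586 mL/hr × 0.8 hr = 36.09269 mL
Volume remaining = 266 − 36.09269 = 229.9073 mL
New rate:
Dose = 12.4 mcg/kg/min × 91 kg = 1128.4 mcg/min
1128.4 mcg/min × 60 min/hr = 67704 mcg/hr
Rate = 67704 mcg/hr ÷ 1766.917 mcg/mL = 38.31758 mL/hr
Time remaining = 229.9073 mL ÷ 38.31758 mL/hr = 6.000047 hr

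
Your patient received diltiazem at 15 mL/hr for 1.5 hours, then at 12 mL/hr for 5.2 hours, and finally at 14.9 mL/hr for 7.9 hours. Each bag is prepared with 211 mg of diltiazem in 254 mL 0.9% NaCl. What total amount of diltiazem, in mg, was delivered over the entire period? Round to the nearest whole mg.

168 mg

Concentration = 211 mg ÷ 254 mL = 0.8307087 mg/mL
Stage 1: 15 mL/hr × 1.5 hr = 22.5 mL → 22.5 mL × 0.8307087 mg/mL = 18.69094 mg
Stage 2: 12 mL/hr × 5.2 hr = 62.4 mL → 62.4 mL × 0.8307087 mg/mL = 51.83622 mg
Stage 3: 14.9 mL/hr × 7.9 hr = 117.71 mL → 117.71 mL × 0.8307087 mg/mL = 97.78272 mg
Total = 18.69094 + 51.83622 + 97.78272 = 168.3099 mg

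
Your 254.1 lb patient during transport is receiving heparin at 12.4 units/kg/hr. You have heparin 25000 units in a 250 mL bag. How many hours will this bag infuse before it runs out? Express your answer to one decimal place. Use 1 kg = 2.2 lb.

Weight = 254.1 lb ÷ 2.2 lb/kg = 115.5 kg
Dose = 12.4 units/kg/hr × 115.5 kg = 1432.2 units/hr
Concentration = 25000 units ÷ 250 mL = 100 units/mL
Rate = 1432.2 units/hr ÷ 100 units/mL = 14.322 mL/hr
Duration = 250 mL ÷ 14.322 mL/hr = 17.45566 hr

17.5 hours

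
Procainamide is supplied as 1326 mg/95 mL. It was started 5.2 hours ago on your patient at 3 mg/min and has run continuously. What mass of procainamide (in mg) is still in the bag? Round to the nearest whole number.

390 mg

3 mg/min × 60 min/hr = 180 mg/hr
Concentration = 1326 mg ÷ 95 mL = 13.95789 mg/mL
Rate = 180 mg/hr ÷ 13.95789 mg/mL = 12.89593 mL/hr
Volume infused = 12.89593 mL/hr × 5.2 hr = 67.05882 mL
Volume remaining = 95 − 67.05882 = 27.94118 mL
Drug remaining = 27.94118 mL × 13.95789 mg/mL = 390 mg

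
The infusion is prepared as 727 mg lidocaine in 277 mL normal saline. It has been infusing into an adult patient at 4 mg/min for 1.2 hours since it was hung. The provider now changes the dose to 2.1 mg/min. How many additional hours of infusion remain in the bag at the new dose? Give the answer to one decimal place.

Initial rate:
4 mg/min × 60 min/hr = 240 mg/hr
Concentration = 727 mg ÷ 277 mL = 2.624549 mg/mL
Rate = 240 mg/hr ÷ 2.624549 mg/mL = 91.44429 mL/hr
Volume infused so far = 91.44429 mL/hr × 1.2 hr = 109.7331 mL
Volume remaining = 277 − 109.7331 = 167.2669 mL
New rate:
2.1 mg/min × 60 min/hr = 126 mg/hr
Rate = 126 mg/hr ÷ 2.624549 mg/mL = 48.00825 mL/hr
Time remaining = 167.2669 mL ÷ 48.00825 mL/hr = 3.484127 hr

3.5 hours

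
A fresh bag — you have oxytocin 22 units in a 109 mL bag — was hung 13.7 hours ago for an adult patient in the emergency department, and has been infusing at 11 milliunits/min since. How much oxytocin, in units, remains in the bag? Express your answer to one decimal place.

13.0 units

11 milliunits/min × 60 min/hr = 660 milliunits/hr
Concentration = 22 units ÷ 109 mL = 0.2018349 units/mL = 201.8349 milliunits/mL
Rate = 660 milliunits/hr ÷ 201.8349 milliunits/mL = 3.27 mL/hr
Volume infused = 3.27 mL/hr × 13.7 hr = 44.799 mL
Volume remaining = 109 − 44.799 = 64.201 mL
Drug remaining = 64.201 mL × 201.8349 milliunits/mL = 12958 milliunits = 12.958 units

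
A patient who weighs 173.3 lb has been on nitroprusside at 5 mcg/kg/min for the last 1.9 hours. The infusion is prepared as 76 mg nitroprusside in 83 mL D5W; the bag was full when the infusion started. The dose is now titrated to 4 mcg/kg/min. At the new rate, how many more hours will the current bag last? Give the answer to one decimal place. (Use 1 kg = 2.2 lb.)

1.6 hours

Initial rate:
Weight = 173.3 lb ÷ 2.2 lb/kg = 78.77273 kg
Dose = 5 mcg/kg/min × 78.77273 kg = 393.8636 mcg/min
393.8636 mcg/min × 60 min/hr = 23631.82 mcg/hr
Concentration = 76 mg ÷ 83 mL = 0.9156627 mg/mL = 915.6627 mcg/mL
Rate = 23631.82 mcg/hr ÷ 915.6627 mcg/mL = 25.80843 mL/hr
Volume infused so far = 25.80843 mL/hr × 1.9 hr = 49.03602 mL
Volume remaining = 83 − 49.03602 = 33.96398 mL
New rate:
Dose = 4 mcg/kg/min × 78.77273 kg = 315.0909 mcg/min
315.0909 mcg/min × 60 min/hr = 18905.45 mcg/hr
Rate = 18905.45 mcg/hr ÷ 915.6627 mcg/mL = 20.64675 mL/hr
Time remaining = 33.96398 mL ÷ 20.64675 mL/hr = 1.645004 hr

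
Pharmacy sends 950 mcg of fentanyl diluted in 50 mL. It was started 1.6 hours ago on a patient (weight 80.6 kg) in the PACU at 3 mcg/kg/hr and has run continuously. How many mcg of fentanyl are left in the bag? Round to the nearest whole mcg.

563 mcg

Dose = 3 mcg/kg/hr × 80.6 kg = 241.8 mcg/hr
Concentration = 950 mcg ÷ 50 mL = 19 mcg/mL
Rate = 241.8 mcg/hr ÷ 19 mcg/mL = 12.72632 mL/hr
Volume infused = 12.72632 mL/hr × 1.6 hr = 20.36211 mL
Volume remaining = 50 − 20.36211 = 29.63789 mL
Drug remaining = 29.63789 mL × 19 mcg/mL = 563.12 mcg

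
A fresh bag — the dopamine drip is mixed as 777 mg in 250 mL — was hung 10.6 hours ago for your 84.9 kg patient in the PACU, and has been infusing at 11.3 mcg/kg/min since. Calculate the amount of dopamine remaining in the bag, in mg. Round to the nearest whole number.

167 mg

Dose = 11.3 mcg/kg/min × 84.9 kg = 959.37 mcg/min
959.37 mcg/min × 60 min/hr = 57562.2 mcg/hr
Concentration = 777 mg ÷ 250 mL = 3.108 mg/mL = 3108 mcg/mL
Rate = 57562.2 mcg/hr ÷ 3108 mcg/mL = 18.52066 mL/hr
Volume infused = 18.52066 mL/hr × 10.6 hr = 196.319 mL
Volume remaining = 250 − 196.319 = 53.68104 mL
Drug remaining = 53.68104 mL × 3108 mcg/mL = 166840.7 mcg = 166.8407 mg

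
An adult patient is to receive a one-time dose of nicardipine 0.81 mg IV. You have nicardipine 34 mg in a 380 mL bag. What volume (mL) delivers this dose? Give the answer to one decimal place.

9.1 mL

Concentration = 34 mg ÷ 380 mL = 0.08947368 mg/mL
Volume = 0.81 mg ÷ 0.08947368 mg/mL = 9.052941 mL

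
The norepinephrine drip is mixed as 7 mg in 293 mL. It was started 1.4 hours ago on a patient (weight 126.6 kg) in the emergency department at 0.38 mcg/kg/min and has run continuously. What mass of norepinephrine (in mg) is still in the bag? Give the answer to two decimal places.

Dose = 0.38 mcg/kg/min × 126.6 kg = 48.108 mcg/min
48.108 mcg/min × 60 min/hr = 2886.48 mcg/hr
Concentration = 7 mg ÷ 293 mL = 0.02389078 mg/mL = 23.89078 mcg/mL
Rate = 2886.48 mcg/hr ÷ 23.89078 mcg/mL = 120.8198 mL/hr
Volume infused = 120.8198 mL/hr × 1.4 hr = 169.1477 mL
Volume remaining = 293 − 169.1477 = 123.8523 mL
Drug remaining = 123.8523 mL × 23.89078 mcg/mL = 2958.928 mcg = 2.958928 mg

2.96 mg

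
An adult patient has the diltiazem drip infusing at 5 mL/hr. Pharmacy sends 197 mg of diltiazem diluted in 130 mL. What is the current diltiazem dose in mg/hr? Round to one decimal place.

Concentration = 197 mg ÷ 130 mL = 1.515385 mg/mL
Drug rate = 5 mL/hr × 1.515385 mg/mL = 7.576923 mg/hr

7.6 mg/hr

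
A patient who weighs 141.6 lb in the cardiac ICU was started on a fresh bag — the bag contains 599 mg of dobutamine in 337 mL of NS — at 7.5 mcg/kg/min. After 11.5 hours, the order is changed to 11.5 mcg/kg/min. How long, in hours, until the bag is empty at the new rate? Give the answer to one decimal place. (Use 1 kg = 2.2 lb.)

Initial rate:
Weight = 141.6 lb ÷ 2.2 lb/kg = 64.36364 kg
Dose = 7.5 mcg/kg/min × 64.36364 kg = 482.7273 mcg/min
482.7273 mcg/min × 60 min/hr = 28963.64 mcg/hr
Concentration = 599 mg ÷ 337 mL = 1.777448 mg/mL = 1777.448 mcg/mL
Rate = 28963.64 mcg/hr ÷ 1777.448 mcg/mL = 16.29507 mL/hr
Volume infused so far = 16.29507 mL/hr × 11.5 hr = 187.3933 mL
Volume remaining = 337 − 187.3933 = 149.6067 mL
New rate:
Dose = 11.5 mcg/kg/min × 64.36364 kg = 740.1818 mcg/min
740.1818 mcg/min × 60 min/hr = 44410.91 mcg/hr
Rate = 44410.91 mcg/hr ÷ 1777.448 mcg/mL = 24.98577 mL/hr
Time remaining = 149.6067 mL ÷ 24.98577 mL/hr = 5.987677 hr

6.0 hours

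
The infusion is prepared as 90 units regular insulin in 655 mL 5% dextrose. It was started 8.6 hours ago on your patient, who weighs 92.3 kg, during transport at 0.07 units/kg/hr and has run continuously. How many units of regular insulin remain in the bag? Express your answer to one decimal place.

34.4 units

Dose = 0.07 units/kg/hr × 92.3 kg = 6.461 units/hr
Concentration = 90 units ÷ 655 mL = 0.1374046 units/mL
Rate = 6.461 units/hr ÷ 0.1374046 units/mL = 47.02172 mL/hr
Volume infused = 47.02172 mL/hr × 8.6 hr = 404.3868 mL
Volume remaining = 655 − 404.3868 = 250.6132 mL
Drug remaining = 250.6132 mL × 0.1374046 units/mL = 34.4354 units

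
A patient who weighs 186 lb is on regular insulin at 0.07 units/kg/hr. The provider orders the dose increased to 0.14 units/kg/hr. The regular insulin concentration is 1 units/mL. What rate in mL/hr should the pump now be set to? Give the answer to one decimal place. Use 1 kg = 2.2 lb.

11.8 mL/hr

Weight = 186 lb ÷ 2.2 lb/kg = 84.54545 kg
Dose = 0.14 units/kg/hr × 84.54545 kg = 11.83636 units/hr
Rate = 11.83636 units/hr ÷ 1 units/mL = 11.83636 mL/hr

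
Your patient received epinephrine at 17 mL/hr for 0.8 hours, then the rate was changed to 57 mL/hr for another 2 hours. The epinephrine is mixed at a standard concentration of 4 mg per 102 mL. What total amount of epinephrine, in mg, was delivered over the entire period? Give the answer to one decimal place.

5.0 mg

Concentration = 4 mg ÷ 102 mL = 0.03921569 mg/mL
Stage 1: 17 mL/hr × 0.8 hr = 13.6 mL → 13.6 mL × 0.03921569 mg/mL = 0.5333333 mg
Stage 2: 57 mL/hr × 2 hr = 114 mL → 114 mL × 0.03921569 mg/mL = 4.470588 mg
Total = 0.5333333 + 4.470588 = 5.003922 mg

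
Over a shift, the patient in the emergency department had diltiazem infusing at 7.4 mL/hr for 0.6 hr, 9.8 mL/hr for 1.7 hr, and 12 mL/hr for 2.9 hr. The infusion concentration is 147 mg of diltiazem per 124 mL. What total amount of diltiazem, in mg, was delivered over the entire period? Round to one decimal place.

Concentration = 147 mg ÷ 124 mL = 1.185484 mg/mL
Stage 1: 7.4 mL/hr × 0.6 hr = 4.44 mL → 4.44 mL × 1.185484 mg/mL = 5.263548 mg
Stage 2: 9.8 mL/hr × 1.7 hr = 16.66 mL → 16.66 mL × 1.185484 mg/mL = 19.75016 mg
Stage 3: 12 mL/hr × 2.9 hr = 34.8 mL → 34.8 mL × 1.185484 mg/mL = 41.25484 mg
Total = 5.263548 + 19.75016 + 41.25484 = 66.26855 mg

66.3 mg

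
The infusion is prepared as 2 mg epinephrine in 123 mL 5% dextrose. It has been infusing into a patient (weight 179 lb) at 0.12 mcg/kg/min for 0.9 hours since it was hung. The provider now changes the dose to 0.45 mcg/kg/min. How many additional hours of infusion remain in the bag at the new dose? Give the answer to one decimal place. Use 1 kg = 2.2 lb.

Initial rate:
Weight = 179 lb ÷ 2.2 lb/kg = 81.36364 kg
Dose = 0.12 mcg/kg/min × 81.36364 kg = 9.763636 mcg/min
9.763636 mcg/min × 60 min/hr = 585.8182 mcg/hr
Concentration = 2 mg ÷ 123 mL = 0.01626016 mg/mL = 16.26016 mcg/mL
Rate = 585.8182 mcg/hr ÷ 16.26016 mcg/mL = 36.02782 mL/hr
Volume infused so far = 36.02782 mL/hr × 0.9 hr = 32.42504 mL
Volume remaining = 123 − 32.42504 = 90.57496 mL
New rate:
Dose = 0.45 mcg/kg/min × 81.36364 kg = 36.61364 mcg/min
36.61364 mcg/min × 60 min/hr = 2196.818 mcg/hr
Rate = 2196.818 mcg/hr ÷ 16.26016 mcg/mL = 135.1043 mL/hr
Time remaining = 90.57496 mL ÷ 135.1043 mL/hr = 0.6704076 hr

0.7 hours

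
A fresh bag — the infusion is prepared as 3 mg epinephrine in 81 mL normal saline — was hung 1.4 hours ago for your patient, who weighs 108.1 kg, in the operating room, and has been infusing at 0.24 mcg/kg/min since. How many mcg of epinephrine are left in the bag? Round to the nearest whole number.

Dose = 0.24 mcg/kg/min × 108.1 kg = 25.944 mcg/min
25.944 mcg/min × 60 min/hr = 1556.64 mcg/hr
Concentration = 3 mg ÷ 81 mL = 0.03703704 mg/mL = 37.03704 mcg/mL
Rate = 1556.64 mcg/hr ÷ 37.03704 mcg/mL = 42.02928 mL/hr
Volume infused = 42.02928 mL/hr × 1.4 hr = 58.84099 mL
Volume remaining = 81 − 58.84099 = 22.15901 mL
Drug remaining = 22.15901 mL × 37.03704 mcg/mL = 820.704 mcg

821 mcg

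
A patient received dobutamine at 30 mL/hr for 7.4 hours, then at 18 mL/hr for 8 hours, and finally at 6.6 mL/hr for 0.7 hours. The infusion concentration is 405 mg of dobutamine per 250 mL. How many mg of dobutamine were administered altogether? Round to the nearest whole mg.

Concentration = 405 mg ÷ 250 mL = 1.62 mg/mL
Stage 1: 30 mL/hr × 7.4 hr = 222 mL → 222 mL × 1.62 mg/mL = 359.64 mg
Stage 2: 18 mL/hr × 8 hr = 144 mL → 144 mL × 1.62 mg/mL = 233.28 mg
Stage 3: 6.6 mL/hr × 0.7 hr = 4.62 mL → 4.62 mL × 1.62 mg/mL = 7.4844 mg
Total = 359.64 + 233.28 + 7.4844 = 600.4044 mg

600 mg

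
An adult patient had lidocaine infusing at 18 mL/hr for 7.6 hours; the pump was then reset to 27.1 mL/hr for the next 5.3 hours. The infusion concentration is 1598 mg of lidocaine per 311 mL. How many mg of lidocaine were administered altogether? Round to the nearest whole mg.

Concentration = 1598 mg ÷ 311 mL = 5.138264 mg/mL
Stage 1: 18 mL/hr × 7.6 hr = 136.8 mL → 136.8 mL × 5.138264 mg/mL = 702.9145 mg
Stage 2: 27.1 mL/hr × 5.3 hr = 143.63 mL → 143.63 mL × 5.138264 mg/mL = 738.0088 mg
Total = 702.9145 + 738.0088 = 1440.923 mg

1441 mg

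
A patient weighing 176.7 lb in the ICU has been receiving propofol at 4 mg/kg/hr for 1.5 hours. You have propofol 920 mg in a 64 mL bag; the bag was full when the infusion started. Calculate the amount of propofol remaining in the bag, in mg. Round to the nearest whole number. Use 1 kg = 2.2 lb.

Weight = 176.7 lb ÷ 2.2 lb/kg = 80.31818 kg
Dose = 4 mg/kg/hr × 80.31818 kg = 321.2727 mg/hr
Concentration = 920 mg ÷ 64 mL = 14.375 mg/mL
Rate = 321.2727 mg/hr ÷ 14.375 mg/mL = 22.34941 mL/hr
Volume infused = 22.34941 mL/hr × 1.5 hr = 33.52411 mL
Volume remaining = 64 − 33.52411 = 30.47589 mL
Drug remaining = 30.47589 mL × 14.375 mg/mL = 438.0909 mg

438 mg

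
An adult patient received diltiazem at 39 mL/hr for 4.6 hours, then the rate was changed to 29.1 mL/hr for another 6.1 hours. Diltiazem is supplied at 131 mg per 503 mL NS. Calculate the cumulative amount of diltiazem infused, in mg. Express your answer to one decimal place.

93.0 mg

Concentration = 131 mg ÷ 503 mL = 0.2604374 mg/mL
Stage 1: 39 mL/hr × 4.6 hr = 179.4 mL → 179.4 mL × 0.2604374 mg/mL = 46.72247 mg
Stage 2: 29.1 mL/hr × 6.1 hr = 177.51 mL → 177.51 mL × 0.2604374 mg/mL = 46.23024 mg
Total = 46.72247 + 46.23024 = 92.9527 mg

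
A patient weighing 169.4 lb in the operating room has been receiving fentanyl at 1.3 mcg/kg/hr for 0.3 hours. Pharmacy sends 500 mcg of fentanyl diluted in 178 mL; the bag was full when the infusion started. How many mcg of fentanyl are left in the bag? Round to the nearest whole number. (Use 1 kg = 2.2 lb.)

Weight = 169.4 lb ÷ 2.2 lb/kg = 77 kg
Dose = 1.3 mcg/kg/hr × 77 kg = 100.1 mcg/hr
Concentration = 500 mcg ÷ 178 mL = 2.808989 mcg/mL
Rate = 100.1 mcg/hr ÷ 2.808989 mcg/mL = 35.6356 mL/hr
Volume infused = 35.6356 mL/hr × 0.3 hr = 10.69068 mL
Volume remaining = 178 − 10.69068 = 167.3093 mL
Drug remaining = 167.3093 mL × 2.808989 mcg/mL = 469.97 mcg

470 mcg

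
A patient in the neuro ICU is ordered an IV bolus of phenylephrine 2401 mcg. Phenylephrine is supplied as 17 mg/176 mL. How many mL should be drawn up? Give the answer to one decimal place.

24.9 mL

Concentration = 17 mg ÷ 176 mL = 0.09659091 mg/mL = 96.59091 mcg/mL
Volume = 2401 mcg ÷ 96.59091 mcg/mL = 24.85741 mL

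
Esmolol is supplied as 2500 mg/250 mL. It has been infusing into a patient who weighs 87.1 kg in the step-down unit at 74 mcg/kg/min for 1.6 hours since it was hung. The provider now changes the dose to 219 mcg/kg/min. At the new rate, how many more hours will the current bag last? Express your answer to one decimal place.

1.6 hours

Initial rate:
Dose = 74 mcg/kg/min × 87.1 kg = 6445.4 mcg/min
6445.4 mcg/min × 60 min/hr = 386724 mcg/hr
Concentration = 2500 mg ÷ 250 mL = 10 mg/mL = 10000 mcg/mL
Rate = 386724 mcg/hr ÷ 10000 mcg/mL = 38.6724 mL/hr
Volume infused so far = 38.6724 mL/hr × 1.6 hr = 61.87584 mL
Volume remaining = 250 − 61.87584 = 188.1242 mL
New rate:
Dose = 219 mcg/kg/min × 87.1 kg = 19074.9 mcg/min
19074.9 mcg/min × 60 min/hr = 1144494 mcg/hr
Rate = 1144494 mcg/hr ÷ 10000 mcg/mL = 114.4494 mL/hr
Time remaining = 188.1242 mL ÷ 114.4494 mL/hr = 1.643732 hr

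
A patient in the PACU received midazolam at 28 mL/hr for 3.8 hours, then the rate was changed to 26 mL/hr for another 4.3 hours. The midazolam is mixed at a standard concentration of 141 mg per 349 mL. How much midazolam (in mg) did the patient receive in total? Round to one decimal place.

Concentration = 141 mg ÷ 349 mL = 0.4040115 mg/mL
Stage 1: 28 mL/hr × 3.8 hr = 106.4 mL → 106.4 mL × 0.4040115 mg/mL = 42.98682 mg
Stage 2: 26 mL/hr × 4.3 hr = 111.8 mL → 111.8 mL × 0.4040115 mg/mL = 45.16848 mg
Total = 42.98682 + 45.16848 = 88.1553 mg

88.2 mg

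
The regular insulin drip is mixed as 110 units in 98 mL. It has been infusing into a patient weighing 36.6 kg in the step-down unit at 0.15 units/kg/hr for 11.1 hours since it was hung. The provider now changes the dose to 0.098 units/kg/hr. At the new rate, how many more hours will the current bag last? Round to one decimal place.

13.7 hours

Initial rate:
Dose = 0.15 units/kg/hr × 36.6 kg = 5.49 units/hr
Concentration = 110 units ÷ 98 mL = 1.122449 units/mL
Rate = 5.49 units/hr ÷ 1.122449 units/mL = 4.891091 mL/hr
Volume infused so far = 4.891091 mL/hr × 11.1 hr = 54.29111 mL
Volume remaining = 98 − 54.29111 = 43.70889 mL
New rate:
Dose = 0.098 units/kg/hr × 36.6 kg = 3.5868 units/hr
Rate = 3.5868 units/hr ÷ 1.122449 units/mL = 3.195513 mL/hr
Time remaining = 43.70889 mL ÷ 3.195513 mL/hr = 13.67821 hr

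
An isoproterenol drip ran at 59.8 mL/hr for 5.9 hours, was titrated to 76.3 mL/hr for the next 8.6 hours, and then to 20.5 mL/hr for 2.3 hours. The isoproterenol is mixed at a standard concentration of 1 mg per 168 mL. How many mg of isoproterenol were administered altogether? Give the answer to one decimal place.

Concentration = 1 mg ÷ 168 mL = 0.005952381 mg/mL
Stage 1: 59.8 mL/hr × 5.9 hr = 352.82 mL → 352.82 mL × 0.005952381 mg/mL = 2.100119 mg
Stage 2: 76.3 mL/hr × 8.6 hr = 656.18 mL → 656.18 mL × 0.005952381 mg/mL = 3.905833 mg
Stage 3: 20.5 mL/hr × 2.3 hr = 47.15 mL → 47.15 mL × 0.005952381 mg/mL = 0.2806548 mg
Total = 2.100119 + 3.905833 + 0.2806548 = 6.286607 mg

6.3 mg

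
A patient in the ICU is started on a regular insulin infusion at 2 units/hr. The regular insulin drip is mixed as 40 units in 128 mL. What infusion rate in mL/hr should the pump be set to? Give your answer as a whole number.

Concentration = 40 units ÷ 128 mL = 0.3125 units/mL
Rate = 2 units/hr ÷ 0.3125 units/mL = 6.4 mL/hr

6 mL/hr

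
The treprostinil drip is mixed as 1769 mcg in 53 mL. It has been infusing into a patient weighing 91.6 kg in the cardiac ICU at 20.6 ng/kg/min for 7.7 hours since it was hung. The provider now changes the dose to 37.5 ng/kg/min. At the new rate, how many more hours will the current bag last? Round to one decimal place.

Initial rate:
Dose = 20.6 ng/kg/min × 91.6 kg = 1886.96 ng/min
1886.96 ng/min × 60 min/hr = 113217.6 ng/hr
Concentration = 1769 mcg ÷ 53 mL = 33.37736 mcg/mL = 33377.36 ng/mL
Rate = 113217.6 ng/hr ÷ 33377.36 ng/mL = 3.392048 mL/hr
Volume infused so far = 3.392048 mL/hr × 7.7 hr = 26.11877 mL
Volume remaining = 53 − 26.11877 = 26.88123 mL
New rate:
Dose = 37.5 ng/kg/min × 91.6 kg = 3435 ng/min
3435 ng/min × 60 min/hr = 206100 ng/hr
Rate = 206100 ng/hr ÷ 33377.36 ng/mL = 6.174845 mL/hr
Time remaining = 26.88123 mL ÷ 6.174845 mL/hr = 4.353345 hr

4.4 hours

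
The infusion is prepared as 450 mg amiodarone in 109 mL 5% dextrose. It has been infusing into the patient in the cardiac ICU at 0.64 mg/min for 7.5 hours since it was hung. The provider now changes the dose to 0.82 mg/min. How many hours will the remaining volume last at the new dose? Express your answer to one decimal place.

3.3 hours

Initial rate:
0.64 mg/min × 60 min/hr = 38.4 mg/hr
Concentration = 450 mg ÷ 109 mL = 4.12844 mg/mL
Rate = 38.4 mg/hr ÷ 4.12844 mg/mL = 9.301333 mL/hr
Volume infused so far = 9.301333 mL/hr × 7.5 hr = 69.76 mL
Volume remaining = 109 − 69.76 = 39.24 mL
New rate:
0.82 mg/min × 60 min/hr = 49.2 mg/hr
Rate = 49.2 mg/hr ÷ 4.12844 mg/mL = 11.91733 mL/hr
Time remaining = 39.24 mL ÷ 11.91733 mL/hr = 3.292683 hr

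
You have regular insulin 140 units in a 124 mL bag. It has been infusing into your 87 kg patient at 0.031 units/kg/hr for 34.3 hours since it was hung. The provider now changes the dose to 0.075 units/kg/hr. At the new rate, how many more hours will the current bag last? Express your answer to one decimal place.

7.3 hours

Initial rate:
Dose = 0.031 units/kg/hr × 87 kg = 2.697 units/hr
Concentration = 140 units ÷ 124 mL = 1.129032 units/mL
Rate = 2.697 units/hr ÷ 1.129032 units/mL = 2.388771 mL/hr
Volume infused so far = 2.388771 mL/hr × 34.3 hr = 81.93486 mL
Volume remaining = 124 − 81.93486 = 42.06514 mL
New rate:
Dose = 0.075 units/kg/hr × 87 kg = 6.525 units/hr
Rate = 6.525 units/hr ÷ 1.129032 units/mL = 5.779286 mL/hr
Time remaining = 42.06514 mL ÷ 5.779286 mL/hr = 7.278605 hr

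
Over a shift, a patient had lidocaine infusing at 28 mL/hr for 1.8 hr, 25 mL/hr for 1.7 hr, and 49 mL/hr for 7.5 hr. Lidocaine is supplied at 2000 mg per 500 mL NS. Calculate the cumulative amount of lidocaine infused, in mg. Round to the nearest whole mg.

Concentration = 2000 mg ÷ 500 mL = 4 mg/mL
Stage 1: 28 mL/hr × 1.8 hr = 50.4 mL → 50.4 mL × 4 mg/mL = 201.6 mg
Stage 2: 25 mL/hr × 1.7 hr = 42.5 mL → 42.5 mL × 4 mg/mL = 170 mg
Stage 3: 49 mL/hr × 7.5 hr = 367.5 mL → 367.5 mL × 4 mg/mL = 1470 mg
Total = 201.6 + 170 + 1470 = 1841.6 mg

1842 mg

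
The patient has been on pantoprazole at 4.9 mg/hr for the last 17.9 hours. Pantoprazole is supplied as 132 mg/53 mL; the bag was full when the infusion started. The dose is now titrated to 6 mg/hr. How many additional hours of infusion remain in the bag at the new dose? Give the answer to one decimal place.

7.4 hours

Initial rate:
Concentration = 132 mg ÷ 53 mL = 2.490566 mg/mL
Rate = 4.9 mg/hr ÷ 2.490566 mg/mL = 1.967424 mL/hr
Volume infused so far = 1.967424 mL/hr × 17.9 hr = 35.21689 mL
Volume remaining = 53 − 35.21689 = 17.78311 mL
New rate:
Rate = 6 mg/hr ÷ 2.490566 mg/mL = 2.409091 mL/hr
Time remaining = 17.78311 mL ÷ 2.409091 mL/hr = 7.381667 hr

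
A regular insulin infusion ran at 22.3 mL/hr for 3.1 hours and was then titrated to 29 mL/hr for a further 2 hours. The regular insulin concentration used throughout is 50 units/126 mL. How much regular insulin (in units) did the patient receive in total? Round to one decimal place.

50.4 units

Concentration = 50 units ÷ 126 mL = 0.3968254 units/mL
Stage 1: 22.3 mL/hr × 3.1 hr = 69.13 mL → 69.13 mL × 0.3968254 units/mL = 27.43254 units
Stage 2: 29 mL/hr × 2 hr = 58 mL → 58 mL × 0.3968254 units/mL = 23.01587 units
Total = 27.43254 + 23.01587 = 50.44841 units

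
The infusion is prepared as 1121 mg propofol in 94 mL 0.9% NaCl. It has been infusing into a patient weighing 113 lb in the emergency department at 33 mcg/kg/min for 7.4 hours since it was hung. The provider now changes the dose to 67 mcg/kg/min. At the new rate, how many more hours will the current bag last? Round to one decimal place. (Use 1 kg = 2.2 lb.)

Initial rate:
Weight = 113 lb ÷ 2.2 lb/kg = 51.36364 kg
Dose = 33 mcg/kg/min × 51.36364 kg = 1695 mcg/min
1695 mcg/min × 60 min/hr = 101700 mcg/hr
Concentration = 1121 mg ÷ 94 mL = 11.92553 mg/mL = 11925.53 mcg/mL
Rate = 101700 mcg/hr ÷ 11925.53 mcg/mL = 8.527921 mL/hr
Volume infused so far = 8.527921 mL/hr × 7.4 hr = 63.10662 mL
Volume remaining = 94 − 63.10662 = 30.89338 mL
New rate:
Dose = 67 mcg/kg/min × 51.36364 kg = 3441.364 mcg/min
3441.364 mcg/min × 60 min/hr = 206481.8 mcg/hr
Rate = 206481.8 mcg/hr ÷ 11925.53 mcg/mL = 17.31426 mL/hr
Time remaining = 30.89338 mL ÷ 17.31426 mL/hr = 1.784273 hr

1.8 hours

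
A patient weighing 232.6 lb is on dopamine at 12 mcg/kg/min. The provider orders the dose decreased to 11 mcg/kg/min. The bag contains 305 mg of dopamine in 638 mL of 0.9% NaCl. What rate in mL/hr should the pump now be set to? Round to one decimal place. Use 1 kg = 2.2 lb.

146.0 mL/hr

Weight = 232.6 lb ÷ 2.2 lb/kg = 105.7273 kg
Dose = 11 mcg/kg/min × 105.7273 kg = 1163 mcg/min
1163 mcg/min × 60 min/hr = 69780 mcg/hr
Concentration = 305 mg ÷ 638 mL = 0.4780564 mg/mL = 478.0564 mcg/mL
Rate = 69780 mcg/hr ÷ 478.0564 mcg/mL = 145.966 mL/hr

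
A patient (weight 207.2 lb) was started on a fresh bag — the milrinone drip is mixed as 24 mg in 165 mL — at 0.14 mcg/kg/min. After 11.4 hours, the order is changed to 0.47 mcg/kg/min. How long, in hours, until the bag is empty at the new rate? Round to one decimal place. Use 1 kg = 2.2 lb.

Initial rate:
Weight = 207.2 lb ÷ 2.2 lb/kg = 94.18182 kg
Dose = 0.14 mcg/kg/min × 94.18182 kg = 13.18545 mcg/min
13.18545 mcg/min × 60 min/hr = 791.1273 mcg/hr
Concentration = 24 mg ÷ 165 mL = 0.1454545 mg/mL = 145.4545 mcg/mL
Rate = 791.1273 mcg/hr ÷ 145.4545 mcg/mL = 5.439 mL/hr
Volume infused so far = 5.439 mL/hr × 11.4 hr = 62.0046 mL
Volume remaining = 165 − 62.0046 = 102.9954 mL
New rate:
Dose = 0.47 mcg/kg/min × 94.18182 kg = 44.26545 mcg/min
44.26545 mcg/min × 60 min/hr = 2655.927 mcg/hr
Rate = 2655.927 mcg/hr ÷ 145.4545 mcg/mL = 18.2595 mL/hr
Time remaining = 102.9954 mL ÷ 18.2595 mL/hr = 5.640647 hr

5.6 hours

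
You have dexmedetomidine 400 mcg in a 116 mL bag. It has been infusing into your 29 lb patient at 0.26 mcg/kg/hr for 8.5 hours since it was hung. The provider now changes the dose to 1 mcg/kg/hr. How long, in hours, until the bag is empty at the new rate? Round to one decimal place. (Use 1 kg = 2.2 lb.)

Initial rate:
Weight = 29 lb ÷ 2.2 lb/kg = 13.18182 kg
Dose = 0.26 mcg/kg/hr × 13.18182 kg = 3.427273 mcg/hr
Concentration = 400 mcg ÷ 116 mL = 3.448276 mcg/mL
Rate = 3.427273 mcg/hr ÷ 3.448276 mcg/mL = 0.9939091 mL/hr
Volume infused so far = 0.9939091 mL/hr × 8.5 hr = 8.448227 mL
Volume remaining = 116 − 8.448227 = 107.5518 mL
New rate:
Dose = 1 mcg/kg/hr × 13.18182 kg = 13.18182 mcg/hr
Rate = 13.18182 mcg/hr ÷ 3.448276 mcg/mL = 3.822727 mL/hr
Time remaining = 107.5518 mL ÷ 3.822727 mL/hr = 28.13483 hr

28.1 hours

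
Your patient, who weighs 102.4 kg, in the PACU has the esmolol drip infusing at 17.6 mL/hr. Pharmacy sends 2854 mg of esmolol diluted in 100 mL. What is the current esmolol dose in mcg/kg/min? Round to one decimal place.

Concentration = 2854 mg ÷ 100 mL = 28.54 mg/mL = 28540 mcg/mL
Drug rate = 17.6 mL/hr × 28540 mcg/mL = 502304 mcg/hr
502304 mcg/hr ÷ 60 min/hr = 8371.733 mcg/min
8371.733 mcg/min ÷ 102.4 kg = 81.75521 mcg/kg/min

81.8 mcg/kg/min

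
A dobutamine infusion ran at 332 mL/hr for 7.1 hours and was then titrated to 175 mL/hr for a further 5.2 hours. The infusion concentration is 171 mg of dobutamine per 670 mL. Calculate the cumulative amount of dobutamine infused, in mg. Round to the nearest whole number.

Concentration = 171 mg ÷ 670 mL = 0.2552239 mg/mL
Stage 1: 332 mL/hr × 7.1 hr = 2357.2 mL → 2357.2 mL × 0.2552239 mg/mL = 601.6137 mg
Stage 2: 175 mL/hr × 5.2 hr = 910 mL → 910 mL × 0.2552239 mg/mL = 232.2537 mg
Total = 601.6137 + 232.2537 = 833.8675 mg

834 mg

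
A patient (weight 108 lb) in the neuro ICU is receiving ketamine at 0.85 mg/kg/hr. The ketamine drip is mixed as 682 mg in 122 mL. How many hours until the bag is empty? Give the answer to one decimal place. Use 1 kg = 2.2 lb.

Weight = 108 lb ÷ 2.2 lb/kg = 49.09091 kg
Dose = 0.85 mg/kg/hr × 49.09091 kg = 41.72727 mg/hr
Concentration = 682 mg ÷ 122 mL = 5.590164 mg/mL
Rate = 41.72727 mg/hr ÷ 5.590164 mg/mL = 7.464409 mL/hr
Duration = 122 mL ÷ 7.464409 mL/hr = 16.34423 hr

16.3 hours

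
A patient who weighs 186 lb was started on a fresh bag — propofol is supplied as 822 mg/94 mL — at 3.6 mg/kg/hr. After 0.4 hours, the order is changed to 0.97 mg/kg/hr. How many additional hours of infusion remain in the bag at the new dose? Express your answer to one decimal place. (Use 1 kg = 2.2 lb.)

8.5 hours

Initial rate:
Weight = 186 lb ÷ 2.2 lb/kg = 84.54545 kg
Dose = 3.6 mg/kg/hr × 84.54545 kg = 304.3636 mg/hr
Concentration = 822 mg ÷ 94 mL = 8.744681 mg/mL
Rate = 304.3636 mg/hr ÷ 8.744681 mg/mL = 34.80557 mL/hr
Volume infused so far = 34.80557 mL/hr × 0.4 hr = 13.92223 mL
Volume remaining = 94 − 13.92223 = 80.07777 mL
New rate:
Dose = 0.97 mg/kg/hr × 84.54545 kg = 82.00909 mg/hr
Rate = 82.00909 mg/hr ÷ 8.744681 mg/mL = 9.378169 mL/hr
Time remaining = 80.07777 mL ÷ 9.378169 mL/hr = 8.538743 hr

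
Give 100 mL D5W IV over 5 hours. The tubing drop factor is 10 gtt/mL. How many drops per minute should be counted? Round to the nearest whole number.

100 mL ÷ (5 hr × 60 = 300 min) = 0.3333333 mL/min
0.3333333 mL/min × 10 gtt/mL = 3.333333 gtt/min

3 gtt/min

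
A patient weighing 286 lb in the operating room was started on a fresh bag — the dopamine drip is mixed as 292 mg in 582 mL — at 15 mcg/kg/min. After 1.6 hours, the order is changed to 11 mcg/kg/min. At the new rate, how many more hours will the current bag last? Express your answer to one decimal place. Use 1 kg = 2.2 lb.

1.2 hours

Initial rate:
Weight = 286 lb ÷ 2.2 lb/kg = 130 kg
Dose = 15 mcg/kg/min × 130 kg = 1950 mcg/min
1950 mcg/min × 60 min/hr = 117000 mcg/hr
Concentration = 292 mg ÷ 582 mL = 0.5017182 mg/mL = 501.7182 mcg/mL
Rate = 117000 mcg/hr ÷ 501.7182 mcg/mL = 233.1986 mL/hr
Volume infused so far = 233.1986 mL/hr × 1.6 hr = 373.1178 mL
Volume remaining = 582 − 373.1178 = 208.8822 mL
New rate:
Dose = 11 mcg/kg/min × 130 kg = 1430 mcg/min
1430 mcg/min × 60 min/hr = 85800 mcg/hr
Rate = 85800 mcg/hr ÷ 501.7182 mcg/mL = 171.0123 mL/hr
Time remaining = 208.8822 mL ÷ 171.0123 mL/hr = 1.221445 hr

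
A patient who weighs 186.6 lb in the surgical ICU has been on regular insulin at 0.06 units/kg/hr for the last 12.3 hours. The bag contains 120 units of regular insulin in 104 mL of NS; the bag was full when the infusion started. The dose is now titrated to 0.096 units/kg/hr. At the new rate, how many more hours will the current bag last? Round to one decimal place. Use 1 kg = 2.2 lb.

Initial rate:
Weight = 186.6 lb ÷ 2.2 lb/kg = 84.81818 kg
Dose = 0.06 units/kg/hr × 84.81818 kg = 5.089091 units/hr
Concentration = 120 units ÷ 104 mL = 1.153846 units/mL
Rate = 5.089091 units/hr ÷ 1.153846 units/mL = 4.410545 mL/hr
Volume infused so far = 4.410545 mL/hr × 12.3 hr = 54.24971 mL
Volume remaining = 104 − 54.24971 = 49.75029 mL
New rate:
Dose = 0.096 units/kg/hr × 84.81818 kg = 8.142545 units/hr
Rate = 8.142545 units/hr ÷ 1.153846 units/mL = 7.056873 mL/hr
Time remaining = 49.75029 mL ÷ 7.056873 mL/hr = 7.049906 hr

7.0 hours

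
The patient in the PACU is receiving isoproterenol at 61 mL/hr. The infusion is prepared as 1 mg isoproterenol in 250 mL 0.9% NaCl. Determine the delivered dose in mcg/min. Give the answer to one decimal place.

Concentration = 1 mg ÷ 250 mL = 0.004 mg/mL = 4 mcg/mL
Drug rate = 61 mL/hr × 4 mcg/mL = 244 mcg/hr
244 mcg/hr ÷ 60 min/hr = 4.066667 mcg/min

4.1 mcg/min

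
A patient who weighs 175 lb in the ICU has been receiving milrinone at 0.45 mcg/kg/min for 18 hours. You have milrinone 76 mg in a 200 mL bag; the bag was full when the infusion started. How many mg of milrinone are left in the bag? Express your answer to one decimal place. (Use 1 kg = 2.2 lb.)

Weight = 175 lb ÷ 2.2 lb/kg = 79.54545 kg
Dose = 0.45 mcg/kg/min × 79.54545 kg = 35.79545 mcg/min
35.79545 mcg/min × 60 min/hr = 2147.727 mcg/hr
Concentration = 76 mg ÷ 200 mL = 0.38 mg/mL = 380 mcg/mL
Rate = 2147.727 mcg/hr ÷ 380 mcg/mL = 5.651914 mL/hr
Volume infused = 5.651914 mL/hr × 18 hr = 101.7344 mL
Volume remaining = 200 − 101.7344 = 98.26555 mL
Drug remaining = 98.26555 mL × 380 mcg/mL = 37340.91 mcg = 37.34091 mg

37.3 mg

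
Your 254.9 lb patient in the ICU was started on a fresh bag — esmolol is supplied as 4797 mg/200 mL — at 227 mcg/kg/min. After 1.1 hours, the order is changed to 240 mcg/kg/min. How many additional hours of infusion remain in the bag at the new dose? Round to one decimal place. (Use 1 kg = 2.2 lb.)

1.8 hours

Initial rate:
Weight = 254.9 lb ÷ 2.2 lb/kg = 115.8636 kg
Dose = 227 mcg/kg/min × 115.8636 kg = 26301.05 mcg/min
26301.05 mcg/min × 60 min/hr = 1578063 mcg/hr
Concentration = 4797 mg ÷ 200 mL = 23.985 mg/mL = 23985 mcg/mL
Rate = 1578063 mcg/hr ÷ 23985 mcg/mL = 65.79373 mL/hr
Volume infused so far = 65.79373 mL/hr × 1.1 hr = 72.37311 mL
Volume remaining = 200 − 72.37311 = 127.6269 mL
New rate:
Dose = 240 mcg/kg/min × 115.8636 kg = 27807.27 mcg/min
27807.27 mcg/min × 60 min/hr = 1668436 mcg/hr
Rate = 1668436 mcg/hr ÷ 23985 mcg/mL = 69.56166 mL/hr
Time remaining = 127.6269 mL ÷ 69.56166 mL/hr = 1.83473 hr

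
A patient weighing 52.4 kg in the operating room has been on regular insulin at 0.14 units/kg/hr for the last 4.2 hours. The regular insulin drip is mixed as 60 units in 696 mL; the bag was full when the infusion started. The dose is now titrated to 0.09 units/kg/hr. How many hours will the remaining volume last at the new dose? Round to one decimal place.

Initial rate:
Dose = 0.14 units/kg/hr × 52.4 kg = 7.336 units/hr
Concentration = 60 units ÷ 696 mL = 0.0862069 units/mL
Rate = 7.336 units/hr ÷ 0.0862069 units/mL = 85.0976 mL/hr
Volume infused so far = 85.0976 mL/hr × 4.2 hr = 357.4099 mL
Volume remaining = 696 − 357.4099 = 338.5901 mL
New rate:
Dose = 0.09 units/kg/hr × 52.4 kg = 4.716 units/hr
Rate = 4.716 units/hr ÷ 0.0862069 units/mL = 54.7056 mL/hr
Time remaining = 338.5901 mL ÷ 54.7056 mL/hr = 6.189313 hr

6.2 hours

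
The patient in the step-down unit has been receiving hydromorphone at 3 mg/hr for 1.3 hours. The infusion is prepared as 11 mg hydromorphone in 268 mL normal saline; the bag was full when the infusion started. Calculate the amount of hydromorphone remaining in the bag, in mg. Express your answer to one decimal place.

Concentration = 11 mg ÷ 268 mL = 0.04104478 mg/mL
Rate = 3 mg/hr ÷ 0.04104478 mg/mL = 73.09091 mL/hr
Volume infused = 73.09091 mL/hr × 1.3 hr = 95.01818 mL
Volume remaining = 268 − 95.01818 = 172.9818 mL
Drug remaining = 172.9818 mL × 0.04104478 mg/mL = 7.1 mg

7.1 mg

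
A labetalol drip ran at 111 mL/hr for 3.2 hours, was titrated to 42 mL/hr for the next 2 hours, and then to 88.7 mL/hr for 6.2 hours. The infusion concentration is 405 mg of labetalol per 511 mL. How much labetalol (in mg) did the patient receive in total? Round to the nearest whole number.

784 mg

Concentration = 405 mg ÷ 511 mL = 0.7925636 mg/mL
Stage 1: 111 mL/hr × 3.2 hr = 355.2 mL → 355.2 mL × 0.7925636 mg/mL = 281.5186 mg
Stage 2: 42 mL/hr × 2 hr = 84 mL → 84 mL × 0.7925636 mg/mL = 66.57534 mg
Stage 3: 88.7 mL/hr × 6.2 hr = 549.94 mL → 549.94 mL × 0.7925636 mg/mL = 435.8624 mg
Total = 281.5186 + 66.57534 + 435.8624 = 783.9564 mg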